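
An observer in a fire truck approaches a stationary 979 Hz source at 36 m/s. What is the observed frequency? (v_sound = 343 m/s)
f_obs = f·(v + v_o)/v = 1082 Hz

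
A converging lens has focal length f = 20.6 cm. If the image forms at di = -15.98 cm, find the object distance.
1/do = 1/f − 1/di → do = 8.999 cm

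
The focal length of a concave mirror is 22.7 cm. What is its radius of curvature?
R = 2|f| = 45.4 cm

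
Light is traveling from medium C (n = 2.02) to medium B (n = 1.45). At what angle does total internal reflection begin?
θc = arcsin(n₂/n₁) = 45.87°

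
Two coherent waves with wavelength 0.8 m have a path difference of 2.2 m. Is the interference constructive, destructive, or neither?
neither (partial) — path difference = 2.75λ, neither a whole number of wavelengths nor an odd multiple of λ/2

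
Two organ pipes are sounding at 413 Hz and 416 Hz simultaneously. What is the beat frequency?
3 Hz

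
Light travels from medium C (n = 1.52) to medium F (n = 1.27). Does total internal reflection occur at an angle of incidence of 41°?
θc = arcsin(n₂/n₁) = 56.67°; 41° < θc, so no — the ray refracts.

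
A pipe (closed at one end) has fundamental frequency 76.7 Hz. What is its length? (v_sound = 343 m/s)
L = v/(4f₁) = 1.118 m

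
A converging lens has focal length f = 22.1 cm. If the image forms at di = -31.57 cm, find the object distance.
1/do = 1/f − 1/di → do = 13 cm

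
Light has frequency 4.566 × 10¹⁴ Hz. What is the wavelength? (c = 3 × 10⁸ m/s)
λ = c/f = 657 nm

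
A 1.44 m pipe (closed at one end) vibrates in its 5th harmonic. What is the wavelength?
λₙ = 4L/n = 1.152 m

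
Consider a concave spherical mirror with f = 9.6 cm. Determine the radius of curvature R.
R = 2|f| = 19.2 cm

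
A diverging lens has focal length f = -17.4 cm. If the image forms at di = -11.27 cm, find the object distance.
1/do = 1/f − 1/di → do = 31.99 cm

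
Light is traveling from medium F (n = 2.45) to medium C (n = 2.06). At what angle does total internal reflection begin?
θc = arcsin(n₂/n₁) = 57.23°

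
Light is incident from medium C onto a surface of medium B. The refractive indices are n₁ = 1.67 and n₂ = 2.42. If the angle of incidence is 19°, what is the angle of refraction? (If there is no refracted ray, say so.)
sin θ₂ = (n₁/n₂)·sin θ₁ = 0.2247 → θ₂ = 12.98°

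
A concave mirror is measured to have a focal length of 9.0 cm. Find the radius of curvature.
R = 2|f| = 18 cm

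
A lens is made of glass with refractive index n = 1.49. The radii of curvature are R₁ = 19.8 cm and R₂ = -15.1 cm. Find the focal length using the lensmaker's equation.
1/f = (n − 1)(1/R₁ − 1/R₂) → f = 17.48 cm (converging lens)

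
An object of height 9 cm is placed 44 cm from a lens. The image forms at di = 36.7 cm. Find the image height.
hi = (-di/do) × ho = -7.507 cm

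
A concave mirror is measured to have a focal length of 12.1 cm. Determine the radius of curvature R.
R = 2|f| = 24.2 cm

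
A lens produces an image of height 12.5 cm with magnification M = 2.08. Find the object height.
ho = |hi|/|M| = 6.01 cm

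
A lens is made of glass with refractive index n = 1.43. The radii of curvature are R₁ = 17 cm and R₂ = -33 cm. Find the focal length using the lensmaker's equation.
1/f = (n − 1)(1/R₁ − 1/R₂) → f = 26.09 cm (converging lens)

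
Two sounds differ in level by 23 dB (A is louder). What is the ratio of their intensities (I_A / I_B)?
I_A/I_B = 10^(Δβ/10) = 199.5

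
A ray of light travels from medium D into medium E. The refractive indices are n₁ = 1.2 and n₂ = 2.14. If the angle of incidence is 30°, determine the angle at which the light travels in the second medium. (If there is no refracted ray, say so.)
sin θ₂ = (n₁/n₂)·sin θ₁ = 0.2804 → θ₂ = 16.28°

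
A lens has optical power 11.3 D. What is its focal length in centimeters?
f = 1/P = 8.85 cm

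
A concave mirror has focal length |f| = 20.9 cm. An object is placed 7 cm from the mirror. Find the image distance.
f = +20.9 cm (concave); 1/di = 1/f − 1/do → di = -10.53 cm (virtual image, behind mirror)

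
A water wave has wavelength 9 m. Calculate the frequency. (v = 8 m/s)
f = v/λ = 0.8889 Hz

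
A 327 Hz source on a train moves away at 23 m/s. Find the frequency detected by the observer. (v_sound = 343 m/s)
f_obs = f·v/(v + v_s) = 306.5 Hz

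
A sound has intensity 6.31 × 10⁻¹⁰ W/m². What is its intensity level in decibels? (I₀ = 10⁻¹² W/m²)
β = 10·log₁₀(I/I₀) = 28 dB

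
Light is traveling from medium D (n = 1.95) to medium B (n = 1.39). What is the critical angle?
θc = arcsin(n₂/n₁) = 45.46°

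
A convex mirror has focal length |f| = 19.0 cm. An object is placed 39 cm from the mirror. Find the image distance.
f = −19.0 cm (convex); 1/di = 1/f − 1/do → di = -12.78 cm (virtual image, behind mirror)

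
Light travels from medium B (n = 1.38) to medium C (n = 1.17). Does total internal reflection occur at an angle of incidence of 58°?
θc = arcsin(n₂/n₁) = 57.98°; 58° > θc, so yes — total internal reflection.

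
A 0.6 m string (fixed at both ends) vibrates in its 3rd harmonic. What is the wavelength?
λₙ = 2L/n = 0.4 m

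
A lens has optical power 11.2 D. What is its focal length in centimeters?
f = 1/P = 8.929 cm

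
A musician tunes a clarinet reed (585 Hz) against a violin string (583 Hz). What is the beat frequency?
2 Hz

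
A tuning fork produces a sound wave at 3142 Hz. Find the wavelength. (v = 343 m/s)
λ = v/f = 0.1092 m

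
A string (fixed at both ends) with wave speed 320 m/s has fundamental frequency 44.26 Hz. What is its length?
L = v/(2f₁) = 3.615 m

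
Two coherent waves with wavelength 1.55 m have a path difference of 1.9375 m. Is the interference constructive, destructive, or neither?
neither (partial) — path difference = 1.25λ, neither a whole number of wavelengths nor an odd multiple of λ/2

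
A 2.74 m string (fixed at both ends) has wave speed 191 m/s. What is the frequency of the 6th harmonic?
fₙ = nv/(2L) = 209.1 Hz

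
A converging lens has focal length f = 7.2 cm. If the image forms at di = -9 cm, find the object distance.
1/do = 1/f − 1/di → do = 4 cm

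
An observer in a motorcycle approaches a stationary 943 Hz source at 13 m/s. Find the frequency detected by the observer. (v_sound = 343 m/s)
f_obs = f·(v + v_o)/v = 978.7 Hz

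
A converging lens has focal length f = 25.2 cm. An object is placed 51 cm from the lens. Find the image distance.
1/di = 1/f − 1/do → di = 49.81 cm (real image)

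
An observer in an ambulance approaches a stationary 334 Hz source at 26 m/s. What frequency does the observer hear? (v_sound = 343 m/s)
f_obs = f·(v + v_o)/v = 359.3 Hz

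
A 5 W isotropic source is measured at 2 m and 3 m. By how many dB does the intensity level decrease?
Δβ = 20·log₁₀(r₂/r₁) = 3.522 dB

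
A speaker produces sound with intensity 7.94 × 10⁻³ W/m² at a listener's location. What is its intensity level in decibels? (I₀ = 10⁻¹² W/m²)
β = 10·log₁₀(I/I₀) = 99 dB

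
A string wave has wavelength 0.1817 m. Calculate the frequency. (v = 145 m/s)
f = v/λ = 798 Hz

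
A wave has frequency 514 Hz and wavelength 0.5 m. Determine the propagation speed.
v = fλ = 257 m/s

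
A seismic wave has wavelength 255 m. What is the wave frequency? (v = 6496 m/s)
f = v/λ = 25.47 Hz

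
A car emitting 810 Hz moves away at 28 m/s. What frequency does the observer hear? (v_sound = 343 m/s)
f_obs = f·v/(v + v_s) = 748.9 Hz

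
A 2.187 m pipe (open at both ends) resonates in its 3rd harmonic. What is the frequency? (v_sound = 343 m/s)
fₙ = nv/(2L) = 235.3 Hz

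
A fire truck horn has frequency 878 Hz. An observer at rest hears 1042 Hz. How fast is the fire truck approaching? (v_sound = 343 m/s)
v_s = v·(1 − f/f_obs) = 53.98 m/s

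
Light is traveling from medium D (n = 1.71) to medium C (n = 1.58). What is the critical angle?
θc = arcsin(n₂/n₁) = 67.51°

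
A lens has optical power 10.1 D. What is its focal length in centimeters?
f = 1/P = 9.901 cm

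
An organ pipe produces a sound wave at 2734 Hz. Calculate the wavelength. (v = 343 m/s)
λ = v/f = 0.1255 m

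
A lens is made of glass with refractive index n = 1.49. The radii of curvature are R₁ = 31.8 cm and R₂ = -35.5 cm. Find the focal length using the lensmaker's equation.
1/f = (n − 1)(1/R₁ − 1/R₂) → f = 34.23 cm (converging lens)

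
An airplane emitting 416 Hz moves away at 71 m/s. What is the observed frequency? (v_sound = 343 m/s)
f_obs = f·v/(v + v_s) = 344.7 Hz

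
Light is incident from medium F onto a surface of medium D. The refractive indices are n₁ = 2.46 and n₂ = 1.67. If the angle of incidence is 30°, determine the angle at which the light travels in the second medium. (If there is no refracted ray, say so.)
sin θ₂ = (n₁/n₂)·sin θ₁ = 0.7365 → θ₂ = 47.44°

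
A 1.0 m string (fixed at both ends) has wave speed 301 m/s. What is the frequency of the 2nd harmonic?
fₙ = nv/(2L) = 301 Hz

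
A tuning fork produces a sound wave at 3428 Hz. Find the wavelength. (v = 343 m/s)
λ = v/f = 0.1001 m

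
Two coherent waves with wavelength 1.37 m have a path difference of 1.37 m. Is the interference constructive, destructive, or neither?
constructive — path difference = 1λ, a whole number of wavelengths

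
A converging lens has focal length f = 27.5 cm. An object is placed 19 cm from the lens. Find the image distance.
1/di = 1/f − 1/do → di = -61.47 cm (virtual image)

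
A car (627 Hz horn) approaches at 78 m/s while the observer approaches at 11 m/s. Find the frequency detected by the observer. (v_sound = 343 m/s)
f_obs = f·(v + v_o)/(v − v_s) = 837.6 Hz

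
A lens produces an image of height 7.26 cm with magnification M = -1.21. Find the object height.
ho = |hi|/|M| = 6 cm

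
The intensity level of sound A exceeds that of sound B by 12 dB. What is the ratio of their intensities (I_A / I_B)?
I_A/I_B = 10^(Δβ/10) = 15.85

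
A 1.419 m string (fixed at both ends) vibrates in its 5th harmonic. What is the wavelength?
λₙ = 2L/n = 0.5676 m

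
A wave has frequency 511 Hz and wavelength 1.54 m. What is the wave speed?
v = fλ = 786.9 m/s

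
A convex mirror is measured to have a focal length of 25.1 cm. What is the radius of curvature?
R = 2|f| = 50.2 cm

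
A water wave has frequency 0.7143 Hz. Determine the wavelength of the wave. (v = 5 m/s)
λ = v/f = 7 m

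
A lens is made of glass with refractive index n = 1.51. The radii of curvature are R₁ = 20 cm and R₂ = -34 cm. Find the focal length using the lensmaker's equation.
1/f = (n − 1)(1/R₁ − 1/R₂) → f = 24.69 cm (converging lens)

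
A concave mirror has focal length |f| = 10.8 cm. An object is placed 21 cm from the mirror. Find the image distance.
f = +10.8 cm (concave); 1/di = 1/f − 1/do → di = 22.24 cm (real image, in front of mirror)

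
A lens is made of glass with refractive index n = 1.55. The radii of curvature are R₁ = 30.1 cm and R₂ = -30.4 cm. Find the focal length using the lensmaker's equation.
1/f = (n − 1)(1/R₁ − 1/R₂) → f = 27.5 cm (converging lens)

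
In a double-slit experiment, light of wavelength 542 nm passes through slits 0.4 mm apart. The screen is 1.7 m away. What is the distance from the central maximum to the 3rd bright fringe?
y = mλL/d = 6.91 mm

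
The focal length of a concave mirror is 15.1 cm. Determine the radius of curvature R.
R = 2|f| = 30.2 cm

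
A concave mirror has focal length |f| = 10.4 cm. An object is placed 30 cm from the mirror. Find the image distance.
f = +10.4 cm (concave); 1/di = 1/f − 1/do → di = 15.92 cm (real image, in front of mirror)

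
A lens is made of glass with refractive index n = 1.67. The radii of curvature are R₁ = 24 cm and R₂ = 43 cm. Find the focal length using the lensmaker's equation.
1/f = (n − 1)(1/R₁ − 1/R₂) → f = 81.07 cm (converging lens)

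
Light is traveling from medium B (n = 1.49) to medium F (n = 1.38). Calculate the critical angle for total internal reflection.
θc = arcsin(n₂/n₁) = 67.85°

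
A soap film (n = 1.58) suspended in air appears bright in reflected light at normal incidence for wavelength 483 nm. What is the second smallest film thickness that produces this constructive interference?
2nt = (m − ½)λ with m = 2 → t = (m − ½)λ/(2n) = 229.3 nm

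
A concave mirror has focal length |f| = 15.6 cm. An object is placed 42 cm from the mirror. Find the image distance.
f = +15.6 cm (concave); 1/di = 1/f − 1/do → di = 24.82 cm (real image, in front of mirror)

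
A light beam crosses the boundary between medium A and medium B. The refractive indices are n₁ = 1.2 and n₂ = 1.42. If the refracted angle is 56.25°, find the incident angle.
sin θ₁ = (n₂/n₁)·sin θ₂ → θ₁ = 79.71°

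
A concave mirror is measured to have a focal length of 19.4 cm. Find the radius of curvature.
R = 2|f| = 38.8 cm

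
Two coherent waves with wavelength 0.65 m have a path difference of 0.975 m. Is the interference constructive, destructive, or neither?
destructive — path difference = 1.5λ, an odd multiple of λ/2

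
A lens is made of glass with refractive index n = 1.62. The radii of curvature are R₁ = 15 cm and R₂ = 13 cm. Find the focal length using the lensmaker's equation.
1/f = (n − 1)(1/R₁ − 1/R₂) → f = -157.3 cm (diverging lens)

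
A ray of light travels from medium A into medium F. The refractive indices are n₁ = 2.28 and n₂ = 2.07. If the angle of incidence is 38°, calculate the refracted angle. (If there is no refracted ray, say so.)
sin θ₂ = (n₁/n₂)·sin θ₁ = 0.6781 → θ₂ = 42.7°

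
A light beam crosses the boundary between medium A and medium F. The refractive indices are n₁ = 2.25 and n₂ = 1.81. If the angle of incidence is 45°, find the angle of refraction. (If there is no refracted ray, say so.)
sin θ₂ = (n₁/n₂)·sin θ₁ = 0.879 → θ₂ = 61.52°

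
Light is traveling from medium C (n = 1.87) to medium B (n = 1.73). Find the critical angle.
θc = arcsin(n₂/n₁) = 67.69°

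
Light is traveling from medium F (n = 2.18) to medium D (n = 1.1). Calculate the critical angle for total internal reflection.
θc = arcsin(n₂/n₁) = 30.3°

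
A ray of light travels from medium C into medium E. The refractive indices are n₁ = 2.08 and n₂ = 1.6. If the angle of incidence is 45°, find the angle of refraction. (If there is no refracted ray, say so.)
sin θ₂ = (n₁/n₂)·sin θ₁ = 0.9192 → θ₂ = 66.82°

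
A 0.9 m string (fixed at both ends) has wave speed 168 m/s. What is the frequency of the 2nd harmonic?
fₙ = nv/(2L) = 186.7 Hz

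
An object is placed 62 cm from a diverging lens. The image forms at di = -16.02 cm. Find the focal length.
1/f = 1/do + 1/di → f = -21.6 cm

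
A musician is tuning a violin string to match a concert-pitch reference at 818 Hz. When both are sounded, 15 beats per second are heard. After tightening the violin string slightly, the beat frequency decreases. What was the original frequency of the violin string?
803 Hz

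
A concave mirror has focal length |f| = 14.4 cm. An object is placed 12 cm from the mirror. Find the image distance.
f = +14.4 cm (concave); 1/di = 1/f − 1/do → di = -72 cm (virtual image, behind mirror)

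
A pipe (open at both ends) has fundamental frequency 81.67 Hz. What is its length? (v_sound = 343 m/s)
L = v/(2f₁) = 2.1 m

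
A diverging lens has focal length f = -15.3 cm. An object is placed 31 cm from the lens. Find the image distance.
1/di = 1/f − 1/do → di = -10.24 cm (virtual image)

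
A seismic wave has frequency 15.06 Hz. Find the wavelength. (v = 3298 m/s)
λ = v/f = 219 m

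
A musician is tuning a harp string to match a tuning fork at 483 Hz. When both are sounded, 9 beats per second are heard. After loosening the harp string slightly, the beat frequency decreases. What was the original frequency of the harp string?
492 Hz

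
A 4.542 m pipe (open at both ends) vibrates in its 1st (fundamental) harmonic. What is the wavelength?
λₙ = 2L/n = 9.084 m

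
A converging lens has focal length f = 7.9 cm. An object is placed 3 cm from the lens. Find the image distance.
1/di = 1/f − 1/do → di = -4.837 cm (virtual image)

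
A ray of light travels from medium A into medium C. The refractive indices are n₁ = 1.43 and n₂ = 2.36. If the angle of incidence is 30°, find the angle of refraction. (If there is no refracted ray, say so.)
sin θ₂ = (n₁/n₂)·sin θ₁ = 0.303 → θ₂ = 17.64°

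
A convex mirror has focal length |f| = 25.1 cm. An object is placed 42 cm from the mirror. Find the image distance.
f = −25.1 cm (convex); 1/di = 1/f − 1/do → di = -15.71 cm (virtual image, behind mirror)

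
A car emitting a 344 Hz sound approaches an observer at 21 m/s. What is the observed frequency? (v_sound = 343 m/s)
f_obs = f·v/(v − v_s) = 366.4 Hz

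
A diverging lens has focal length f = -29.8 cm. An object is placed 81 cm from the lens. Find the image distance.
1/di = 1/f − 1/do → di = -21.79 cm (virtual image)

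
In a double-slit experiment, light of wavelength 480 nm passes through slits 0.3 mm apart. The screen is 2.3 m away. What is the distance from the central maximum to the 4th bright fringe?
y = mλL/d = 14.72 mm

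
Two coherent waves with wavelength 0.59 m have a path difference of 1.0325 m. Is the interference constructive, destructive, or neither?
neither (partial) — path difference = 1.75λ, neither a whole number of wavelengths nor an odd multiple of λ/2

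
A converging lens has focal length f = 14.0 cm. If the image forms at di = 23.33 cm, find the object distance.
1/do = 1/f − 1/di → do = 35.01 cm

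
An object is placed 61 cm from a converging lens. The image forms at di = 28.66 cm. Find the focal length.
1/f = 1/do + 1/di → f = 19.5 cm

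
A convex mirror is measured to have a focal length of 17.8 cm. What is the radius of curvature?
R = 2|f| = 35.6 cm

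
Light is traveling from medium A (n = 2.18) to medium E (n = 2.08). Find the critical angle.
θc = arcsin(n₂/n₁) = 72.58°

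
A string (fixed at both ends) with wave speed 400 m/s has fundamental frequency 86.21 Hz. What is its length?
L = v/(2f₁) = 2.32 m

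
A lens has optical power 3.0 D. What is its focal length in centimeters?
f = 1/P = 33.33 cm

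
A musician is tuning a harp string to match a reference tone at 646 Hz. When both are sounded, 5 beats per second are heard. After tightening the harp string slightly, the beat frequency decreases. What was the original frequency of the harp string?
641 Hz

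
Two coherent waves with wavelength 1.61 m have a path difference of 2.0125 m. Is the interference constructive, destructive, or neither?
neither (partial) — path difference = 1.25λ, neither a whole number of wavelengths nor an odd multiple of λ/2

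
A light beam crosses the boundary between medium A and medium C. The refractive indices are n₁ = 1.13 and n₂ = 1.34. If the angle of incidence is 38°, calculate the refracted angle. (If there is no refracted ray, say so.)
sin θ₂ = (n₁/n₂)·sin θ₁ = 0.5192 → θ₂ = 31.28°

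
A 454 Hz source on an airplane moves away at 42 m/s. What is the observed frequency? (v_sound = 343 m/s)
f_obs = f·v/(v + v_s) = 404.5 Hz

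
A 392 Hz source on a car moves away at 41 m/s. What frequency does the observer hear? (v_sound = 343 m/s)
f_obs = f·v/(v + v_s) = 350.1 Hz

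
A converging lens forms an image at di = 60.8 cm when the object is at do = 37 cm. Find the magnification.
M = −di/do = -1.643 (inverted image)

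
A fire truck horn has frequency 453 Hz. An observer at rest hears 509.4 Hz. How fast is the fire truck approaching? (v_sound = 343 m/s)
v_s = v·(1 − f/f_obs) = 37.98 m/s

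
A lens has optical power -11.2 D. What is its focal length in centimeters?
f = 1/P = -8.929 cm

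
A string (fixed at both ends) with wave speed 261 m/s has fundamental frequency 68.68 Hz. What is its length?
L = v/(2f₁) = 1.9 m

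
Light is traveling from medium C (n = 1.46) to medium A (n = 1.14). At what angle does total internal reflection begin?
θc = arcsin(n₂/n₁) = 51.34°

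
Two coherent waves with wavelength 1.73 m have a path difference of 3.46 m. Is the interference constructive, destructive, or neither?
constructive — path difference = 2λ, a whole number of wavelengths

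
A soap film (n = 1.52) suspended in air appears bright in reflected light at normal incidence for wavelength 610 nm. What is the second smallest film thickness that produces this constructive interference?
2nt = (m − ½)λ with m = 2 → t = (m − ½)λ/(2n) = 301 nm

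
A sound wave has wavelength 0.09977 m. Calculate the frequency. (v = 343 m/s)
f = v/λ = 3438 Hz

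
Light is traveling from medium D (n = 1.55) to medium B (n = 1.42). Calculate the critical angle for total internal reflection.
θc = arcsin(n₂/n₁) = 66.37°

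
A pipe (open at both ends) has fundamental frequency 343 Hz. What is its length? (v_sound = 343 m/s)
L = v/(2f₁) = 0.5 m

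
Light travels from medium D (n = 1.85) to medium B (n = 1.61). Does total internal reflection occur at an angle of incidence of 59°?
θc = arcsin(n₂/n₁) = 60.49°; 59° < θc, so no — the ray refracts.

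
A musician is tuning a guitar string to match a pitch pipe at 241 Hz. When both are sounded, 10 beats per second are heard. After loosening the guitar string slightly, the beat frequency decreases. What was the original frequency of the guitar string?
251 Hz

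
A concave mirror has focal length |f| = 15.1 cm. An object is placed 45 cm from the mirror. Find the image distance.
f = +15.1 cm (concave); 1/di = 1/f − 1/do → di = 22.73 cm (real image, in front of mirror)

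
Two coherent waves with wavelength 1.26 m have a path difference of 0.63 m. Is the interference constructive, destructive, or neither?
destructive — path difference = 0.5λ, an odd multiple of λ/2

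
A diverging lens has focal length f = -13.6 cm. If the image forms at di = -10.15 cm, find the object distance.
1/do = 1/f − 1/di → do = 40.01 cm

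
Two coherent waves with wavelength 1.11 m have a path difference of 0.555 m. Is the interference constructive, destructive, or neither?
destructive — path difference = 0.5λ, an odd multiple of λ/2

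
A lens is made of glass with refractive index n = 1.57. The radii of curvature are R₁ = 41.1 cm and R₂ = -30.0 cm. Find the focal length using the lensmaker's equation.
1/f = (n − 1)(1/R₁ − 1/R₂) → f = 30.42 cm (converging lens)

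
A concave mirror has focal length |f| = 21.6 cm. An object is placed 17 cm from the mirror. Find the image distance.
f = +21.6 cm (concave); 1/di = 1/f − 1/do → di = -79.83 cm (virtual image, behind mirror)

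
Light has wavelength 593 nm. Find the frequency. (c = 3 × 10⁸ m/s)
f = c/λ = 5.059 × 10¹⁴ Hz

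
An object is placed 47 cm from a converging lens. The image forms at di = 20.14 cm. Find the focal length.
1/f = 1/do + 1/di → f = 14.1 cm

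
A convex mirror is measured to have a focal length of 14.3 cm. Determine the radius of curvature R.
R = 2|f| = 28.6 cm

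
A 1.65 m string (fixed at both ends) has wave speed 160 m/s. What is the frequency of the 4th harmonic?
fₙ = nv/(2L) = 193.9 Hz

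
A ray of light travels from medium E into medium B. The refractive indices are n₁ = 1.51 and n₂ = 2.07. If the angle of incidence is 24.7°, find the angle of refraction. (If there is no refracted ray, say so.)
sin θ₂ = (n₁/n₂)·sin θ₁ = 0.3048 → θ₂ = 17.75°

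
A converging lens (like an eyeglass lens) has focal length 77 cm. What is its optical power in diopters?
P = 1/f = 1.299 D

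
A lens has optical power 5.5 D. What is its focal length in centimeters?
f = 1/P = 18.18 cm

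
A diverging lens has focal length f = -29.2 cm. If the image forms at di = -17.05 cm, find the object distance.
1/do = 1/f − 1/di → do = 40.98 cm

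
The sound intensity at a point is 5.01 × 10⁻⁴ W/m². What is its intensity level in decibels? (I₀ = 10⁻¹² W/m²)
β = 10·log₁₀(I/I₀) = 87 dB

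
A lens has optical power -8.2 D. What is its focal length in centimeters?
f = 1/P = -12.2 cm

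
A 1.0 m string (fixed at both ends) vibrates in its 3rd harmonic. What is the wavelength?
λₙ = 2L/n = 0.6667 m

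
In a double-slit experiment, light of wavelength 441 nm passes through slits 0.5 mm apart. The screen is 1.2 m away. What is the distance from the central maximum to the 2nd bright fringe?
y = mλL/d = 2.117 mm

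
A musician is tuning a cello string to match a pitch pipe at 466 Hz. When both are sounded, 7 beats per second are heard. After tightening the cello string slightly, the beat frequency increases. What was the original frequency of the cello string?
473 Hz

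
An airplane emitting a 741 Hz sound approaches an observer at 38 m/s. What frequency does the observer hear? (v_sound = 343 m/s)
f_obs = f·v/(v − v_s) = 833.3 Hz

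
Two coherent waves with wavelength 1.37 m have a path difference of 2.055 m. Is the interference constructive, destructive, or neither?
destructive — path difference = 1.5λ, an odd multiple of λ/2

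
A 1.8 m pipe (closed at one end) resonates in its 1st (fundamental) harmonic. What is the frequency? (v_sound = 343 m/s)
fₙ = nv/(4L) = 47.64 Hz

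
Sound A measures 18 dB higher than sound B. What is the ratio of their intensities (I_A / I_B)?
I_A/I_B = 10^(Δβ/10) = 63.1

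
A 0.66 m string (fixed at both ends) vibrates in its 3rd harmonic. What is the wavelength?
λₙ = 2L/n = 0.44 m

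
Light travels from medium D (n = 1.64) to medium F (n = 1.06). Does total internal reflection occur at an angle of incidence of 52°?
θc = arcsin(n₂/n₁) = 40.27°; 52° > θc, so yes — total internal reflection.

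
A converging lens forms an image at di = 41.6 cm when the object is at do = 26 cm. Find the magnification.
M = −di/do = -1.6 (inverted image)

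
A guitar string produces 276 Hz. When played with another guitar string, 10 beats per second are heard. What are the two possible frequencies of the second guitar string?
f₂ = 276 ± 10 Hz → 286 Hz or 266 Hz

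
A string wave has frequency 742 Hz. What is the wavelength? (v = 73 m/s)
λ = v/f = 0.09838 m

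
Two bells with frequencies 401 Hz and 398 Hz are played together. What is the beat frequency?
3 Hz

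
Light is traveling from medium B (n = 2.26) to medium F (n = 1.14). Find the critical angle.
θc = arcsin(n₂/n₁) = 30.29°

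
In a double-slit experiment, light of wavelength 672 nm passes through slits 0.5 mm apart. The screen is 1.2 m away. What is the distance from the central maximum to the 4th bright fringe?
y = mλL/d = 6.451 mm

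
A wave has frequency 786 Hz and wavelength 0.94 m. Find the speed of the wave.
v = fλ = 738.8 m/s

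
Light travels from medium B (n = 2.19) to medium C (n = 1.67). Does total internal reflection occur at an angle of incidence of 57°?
θc = arcsin(n₂/n₁) = 49.69°; 57° > θc, so yes — total internal reflection.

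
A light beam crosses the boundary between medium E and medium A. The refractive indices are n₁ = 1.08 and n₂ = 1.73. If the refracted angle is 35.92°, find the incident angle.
sin θ₁ = (n₂/n₁)·sin θ₂ → θ₁ = 70.01°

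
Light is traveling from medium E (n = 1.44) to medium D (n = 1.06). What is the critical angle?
θc = arcsin(n₂/n₁) = 47.4°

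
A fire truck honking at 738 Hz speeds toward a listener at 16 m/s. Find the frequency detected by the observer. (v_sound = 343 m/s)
f_obs = f·v/(v − v_s) = 774.1 Hz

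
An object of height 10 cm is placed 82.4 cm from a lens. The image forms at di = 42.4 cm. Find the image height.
hi = (-di/do) × ho = -5.146 cm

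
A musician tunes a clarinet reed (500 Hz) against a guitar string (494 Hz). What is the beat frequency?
6 Hz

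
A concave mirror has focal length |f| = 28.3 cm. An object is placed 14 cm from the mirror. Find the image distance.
f = +28.3 cm (concave); 1/di = 1/f − 1/do → di = -27.71 cm (virtual image, behind mirror)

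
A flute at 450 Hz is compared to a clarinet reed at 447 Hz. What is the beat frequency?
3 Hz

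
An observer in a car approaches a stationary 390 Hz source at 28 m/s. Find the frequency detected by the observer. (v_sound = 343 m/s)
f_obs = f·(v + v_o)/v = 421.8 Hz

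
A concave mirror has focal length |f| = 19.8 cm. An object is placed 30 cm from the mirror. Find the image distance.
f = +19.8 cm (concave); 1/di = 1/f − 1/do → di = 58.24 cm (real image, in front of mirror)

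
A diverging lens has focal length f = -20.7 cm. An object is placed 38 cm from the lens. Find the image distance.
1/di = 1/f − 1/do → di = -13.4 cm (virtual image)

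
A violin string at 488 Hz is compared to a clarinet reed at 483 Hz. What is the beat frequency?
5 Hz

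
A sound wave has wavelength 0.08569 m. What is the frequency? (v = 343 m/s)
f = v/λ = 4003 Hz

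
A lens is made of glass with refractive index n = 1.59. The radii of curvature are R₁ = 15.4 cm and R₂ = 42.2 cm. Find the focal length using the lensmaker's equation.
1/f = (n − 1)(1/R₁ − 1/R₂) → f = 41.1 cm (converging lens)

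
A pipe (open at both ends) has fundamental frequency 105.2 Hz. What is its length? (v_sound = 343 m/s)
L = v/(2f₁) = 1.63 m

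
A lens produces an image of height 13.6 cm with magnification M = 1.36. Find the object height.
ho = |hi|/|M| = 10 cm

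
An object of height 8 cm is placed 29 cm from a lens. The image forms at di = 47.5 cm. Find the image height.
hi = (-di/do) × ho = -13.1 cm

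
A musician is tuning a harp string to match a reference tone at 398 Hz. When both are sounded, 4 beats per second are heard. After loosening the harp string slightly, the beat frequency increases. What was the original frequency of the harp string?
394 Hz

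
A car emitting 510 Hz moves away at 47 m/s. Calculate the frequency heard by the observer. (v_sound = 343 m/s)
f_obs = f·v/(v + v_s) = 448.5 Hz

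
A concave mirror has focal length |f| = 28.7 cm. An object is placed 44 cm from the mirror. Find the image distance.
f = +28.7 cm (concave); 1/di = 1/f − 1/do → di = 82.54 cm (real image, in front of mirror)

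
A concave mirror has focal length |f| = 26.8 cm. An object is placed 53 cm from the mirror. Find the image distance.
f = +26.8 cm (concave); 1/di = 1/f − 1/do → di = 54.21 cm (real image, in front of mirror)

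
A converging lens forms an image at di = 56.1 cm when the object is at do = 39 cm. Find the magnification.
M = −di/do = -1.438 (inverted image)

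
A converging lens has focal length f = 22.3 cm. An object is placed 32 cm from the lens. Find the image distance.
1/di = 1/f − 1/do → di = 73.57 cm (real image)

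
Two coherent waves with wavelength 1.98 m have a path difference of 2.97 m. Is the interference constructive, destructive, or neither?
destructive — path difference = 1.5λ, an odd multiple of λ/2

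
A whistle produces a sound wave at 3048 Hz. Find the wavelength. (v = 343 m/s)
λ = v/f = 0.1125 m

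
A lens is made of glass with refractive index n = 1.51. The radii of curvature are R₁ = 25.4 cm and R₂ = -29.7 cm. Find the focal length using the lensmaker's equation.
1/f = (n − 1)(1/R₁ − 1/R₂) → f = 26.85 cm (converging lens)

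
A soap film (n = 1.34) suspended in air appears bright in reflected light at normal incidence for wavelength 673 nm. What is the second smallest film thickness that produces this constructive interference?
2nt = (m − ½)λ with m = 2 → t = (m − ½)λ/(2n) = 376.7 nm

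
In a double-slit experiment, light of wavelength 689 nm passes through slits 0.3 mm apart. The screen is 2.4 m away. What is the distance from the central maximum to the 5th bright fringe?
y = mλL/d = 27.56 mm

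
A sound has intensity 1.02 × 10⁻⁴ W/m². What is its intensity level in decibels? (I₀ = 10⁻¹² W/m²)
β = 10·log₁₀(I/I₀) = 80.09 dB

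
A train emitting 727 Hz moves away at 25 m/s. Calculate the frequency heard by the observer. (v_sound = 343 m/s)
f_obs = f·v/(v + v_s) = 677.6 Hz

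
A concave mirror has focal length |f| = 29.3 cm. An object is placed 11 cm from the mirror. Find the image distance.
f = +29.3 cm (concave); 1/di = 1/f − 1/do → di = -17.61 cm (virtual image, behind mirror)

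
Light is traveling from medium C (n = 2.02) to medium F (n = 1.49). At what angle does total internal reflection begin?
θc = arcsin(n₂/n₁) = 47.53°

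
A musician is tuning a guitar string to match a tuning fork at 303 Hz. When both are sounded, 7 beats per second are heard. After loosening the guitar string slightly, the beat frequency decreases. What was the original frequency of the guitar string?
310 Hz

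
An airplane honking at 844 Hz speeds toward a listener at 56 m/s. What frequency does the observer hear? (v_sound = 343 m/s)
f_obs = f·v/(v − v_s) = 1009 Hz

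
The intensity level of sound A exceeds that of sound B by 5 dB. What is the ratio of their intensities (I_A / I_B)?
I_A/I_B = 10^(Δβ/10) = 3.162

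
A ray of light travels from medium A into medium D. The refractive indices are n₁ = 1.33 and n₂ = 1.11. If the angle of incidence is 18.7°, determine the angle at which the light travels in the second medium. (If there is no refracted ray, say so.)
sin θ₂ = (n₁/n₂)·sin θ₁ = 0.3842 → θ₂ = 22.59°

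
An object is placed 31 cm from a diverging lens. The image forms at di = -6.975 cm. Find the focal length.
1/f = 1/do + 1/di → f = -9 cm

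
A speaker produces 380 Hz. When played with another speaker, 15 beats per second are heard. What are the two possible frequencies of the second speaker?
f₂ = 380 ± 15 Hz → 395 Hz or 365 Hz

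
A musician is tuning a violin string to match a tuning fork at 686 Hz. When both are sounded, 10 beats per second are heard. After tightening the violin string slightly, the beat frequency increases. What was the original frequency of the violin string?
696 Hz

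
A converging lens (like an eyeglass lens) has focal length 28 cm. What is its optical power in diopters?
P = 1/f = 3.571 D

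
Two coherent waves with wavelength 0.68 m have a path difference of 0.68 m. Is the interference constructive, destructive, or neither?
constructive — path difference = 1λ, a whole number of wavelengths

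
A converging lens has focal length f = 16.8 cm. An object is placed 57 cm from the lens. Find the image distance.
1/di = 1/f − 1/do → di = 23.82 cm (real image)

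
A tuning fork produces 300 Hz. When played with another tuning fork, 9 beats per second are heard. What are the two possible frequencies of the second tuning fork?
f₂ = 300 ± 9 Hz → 309 Hz or 291 Hz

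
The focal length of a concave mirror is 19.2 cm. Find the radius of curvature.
R = 2|f| = 38.4 cm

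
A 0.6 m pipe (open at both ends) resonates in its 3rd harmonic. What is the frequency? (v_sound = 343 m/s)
fₙ = nv/(2L) = 857.5 Hz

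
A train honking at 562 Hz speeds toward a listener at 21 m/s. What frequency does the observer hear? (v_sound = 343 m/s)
f_obs = f·v/(v − v_s) = 598.7 Hz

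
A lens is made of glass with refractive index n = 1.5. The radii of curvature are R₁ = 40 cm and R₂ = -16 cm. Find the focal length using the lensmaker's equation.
1/f = (n − 1)(1/R₁ − 1/R₂) → f = 22.86 cm (converging lens)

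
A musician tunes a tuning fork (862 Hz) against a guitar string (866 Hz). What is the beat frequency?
4 Hz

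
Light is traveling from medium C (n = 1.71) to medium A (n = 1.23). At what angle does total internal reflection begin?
θc = arcsin(n₂/n₁) = 46°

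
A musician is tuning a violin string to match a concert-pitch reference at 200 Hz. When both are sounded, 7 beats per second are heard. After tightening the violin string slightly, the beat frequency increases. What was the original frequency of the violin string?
207 Hz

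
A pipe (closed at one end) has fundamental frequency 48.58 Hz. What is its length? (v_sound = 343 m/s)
L = v/(4f₁) = 1.765 m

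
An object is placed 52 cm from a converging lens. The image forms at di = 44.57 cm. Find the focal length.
1/f = 1/do + 1/di → f = 24 cm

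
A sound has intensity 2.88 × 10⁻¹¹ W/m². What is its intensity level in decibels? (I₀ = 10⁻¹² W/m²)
β = 10·log₁₀(I/I₀) = 14.59 dB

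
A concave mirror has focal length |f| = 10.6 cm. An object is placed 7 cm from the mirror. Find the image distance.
f = +10.6 cm (concave); 1/di = 1/f − 1/do → di = -20.61 cm (virtual image, behind mirror)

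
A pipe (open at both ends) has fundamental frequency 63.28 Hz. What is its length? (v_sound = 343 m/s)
L = v/(2f₁) = 2.71 m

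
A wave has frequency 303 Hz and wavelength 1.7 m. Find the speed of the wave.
v = fλ = 515.1 m/s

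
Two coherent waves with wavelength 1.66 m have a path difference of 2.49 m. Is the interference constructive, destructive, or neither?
destructive — path difference = 1.5λ, an odd multiple of λ/2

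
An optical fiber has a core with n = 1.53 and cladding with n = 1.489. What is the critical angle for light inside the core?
θc = arcsin(n_cladding/n_core) = 76.71°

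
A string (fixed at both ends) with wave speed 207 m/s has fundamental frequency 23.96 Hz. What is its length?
L = v/(2f₁) = 4.32 m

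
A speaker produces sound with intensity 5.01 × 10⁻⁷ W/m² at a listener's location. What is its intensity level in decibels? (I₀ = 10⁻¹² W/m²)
β = 10·log₁₀(I/I₀) = 57 dB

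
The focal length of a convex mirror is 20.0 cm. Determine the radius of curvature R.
R = 2|f| = 40 cm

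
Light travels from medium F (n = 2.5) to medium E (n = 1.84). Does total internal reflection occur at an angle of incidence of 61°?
θc = arcsin(n₂/n₁) = 47.39°; 61° > θc, so yes — total internal reflection.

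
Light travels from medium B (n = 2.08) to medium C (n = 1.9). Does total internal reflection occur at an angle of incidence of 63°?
θc = arcsin(n₂/n₁) = 65.99°; 63° < θc, so no — the ray refracts.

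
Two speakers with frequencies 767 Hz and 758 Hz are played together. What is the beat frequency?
9 Hz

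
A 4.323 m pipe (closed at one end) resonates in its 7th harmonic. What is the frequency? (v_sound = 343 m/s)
fₙ = nv/(4L) = 138.9 Hz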